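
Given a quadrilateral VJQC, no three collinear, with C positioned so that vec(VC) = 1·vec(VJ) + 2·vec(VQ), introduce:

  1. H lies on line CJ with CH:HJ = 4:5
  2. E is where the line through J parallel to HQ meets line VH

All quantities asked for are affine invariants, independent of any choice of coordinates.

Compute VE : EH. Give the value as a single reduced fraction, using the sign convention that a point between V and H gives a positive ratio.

Set V = (0, 0), J = (1, 0), Q = (0, 1), C = (1, 2); any affine frame gives the same invariant.
1. H lies on line CJ with CH:HJ = 4:5 ⇒ H = (1, 10/9)
2. E is where the line through J parallel to HQ meets line VH ⇒ E = (-1/9, -10/81)
E = V + t·(H−V) with t = -1/9, so VE:EH = t:(1−t) = -1/9:10/9

VE:EH = -1/10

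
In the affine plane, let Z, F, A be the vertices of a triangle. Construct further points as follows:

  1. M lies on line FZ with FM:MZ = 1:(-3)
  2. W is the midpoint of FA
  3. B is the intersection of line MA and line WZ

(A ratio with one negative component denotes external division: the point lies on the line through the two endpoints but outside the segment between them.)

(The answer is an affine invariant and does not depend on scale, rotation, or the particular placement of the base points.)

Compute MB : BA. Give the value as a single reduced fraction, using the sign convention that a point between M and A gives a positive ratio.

MB:BA = 3/2

Work in coordinates with Z = (0, 0), F = (1, 0), A = (0, 1).
1. M lies on line FZ with FM:MZ = 1:(-3) ⇒ M = (3/2, 0)
2. W is the midpoint of FA ⇒ W = (1/2, 1/2)
3. B is the intersection of line MA and line WZ ⇒ B = (3/5, 3/5)
B = M + t·(A−M) with t = 3/5, so MB:BA = t:(1−t) = 3/5:2/5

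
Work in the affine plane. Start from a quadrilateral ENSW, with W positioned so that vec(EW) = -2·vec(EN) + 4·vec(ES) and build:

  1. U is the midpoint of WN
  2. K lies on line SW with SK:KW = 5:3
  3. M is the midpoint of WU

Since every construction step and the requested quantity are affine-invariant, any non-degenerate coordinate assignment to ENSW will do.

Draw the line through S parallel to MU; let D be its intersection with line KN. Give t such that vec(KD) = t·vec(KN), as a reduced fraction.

t = -5/3

Choose coordinates E = (0, 0), N = (1, 0), S = (0, 1), W = (-2, 4).
1. U is the midpoint of WN ⇒ U = (-1/2, 2)
2. K lies on line SW with SK:KW = 5:3 ⇒ K = (-5/4, 23/8)
3. M is the midpoint of WU ⇒ M = (-5/4, 3)
through S parallel to MU: direction (3/4, -1); meets KN at D = (-5, 23/3)
D = K + t·(N−K) with t = -5/3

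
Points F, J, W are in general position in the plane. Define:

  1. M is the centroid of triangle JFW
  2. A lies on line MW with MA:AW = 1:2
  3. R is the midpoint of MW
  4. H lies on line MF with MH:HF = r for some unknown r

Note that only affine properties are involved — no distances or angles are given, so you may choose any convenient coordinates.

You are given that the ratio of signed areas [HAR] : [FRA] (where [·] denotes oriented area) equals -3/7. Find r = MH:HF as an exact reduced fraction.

Choose coordinates F = (0, 0), J = (1, 0), W = (0, 1).
1. M is the centroid of triangle JFW ⇒ M = (1/3, 1/3)
2. A lies on line MW with MA:AW = 1:2 ⇒ A = (2/9, 5/9)
3. R is the midpoint of MW ⇒ R = (1/6, 2/3)
4. With MH:HF = r, write λ = r/(r+1) so H = M + λ·(F−M); H is affine-linear in λ
Every point depending on H is an affine combination of H and λ-independent points, so each such coordinate is linear in λ; the λ² term in each signed area is a multiple of (F−M)×(F−M) = 0, so 2·[HAR] and 2·[FRA] are each linear in λ. Evaluating at λ=0 and λ=1:
  2·[HAR] = 1/18·λ,   2·[FRA] = -1/18
So [HAR]:[FRA] = (1/18·λ) / (-1/18). Setting this equal to -3/7:
  1/18·λ = -3/7·(-1/18)  ⇒  λ = 3/7
Then r = λ/(1−λ) = (3/7)/(4/7) = 3/4. Check: with r = 3/4, H = (4/21, 4/21) and [HAR]:[FRA] = -3/7 as required.

r = 3/4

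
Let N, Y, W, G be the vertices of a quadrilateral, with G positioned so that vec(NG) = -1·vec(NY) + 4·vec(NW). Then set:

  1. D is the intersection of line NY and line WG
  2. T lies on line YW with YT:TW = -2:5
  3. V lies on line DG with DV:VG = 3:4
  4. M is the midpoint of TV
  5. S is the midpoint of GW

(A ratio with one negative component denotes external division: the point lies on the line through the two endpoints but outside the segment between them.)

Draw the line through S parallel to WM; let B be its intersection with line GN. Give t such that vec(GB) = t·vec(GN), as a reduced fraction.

t = 7/20

Assign N = (0, 0), Y = (1, 0), W = (0, 1), G = (-1, 4) — the answer is frame-independent, so this choice is without loss of generality.
1. D is the intersection of line NY and line WG ⇒ D = (1/3, 0)
2. T lies on line YW with YT:TW = -2:5 ⇒ T = (5/3, -2/3)
3. V lies on line DG with DV:VG = 3:4 ⇒ V = (-5/21, 12/7)
4. M is the midpoint of TV ⇒ M = (5/7, 11/21)
5. S is the midpoint of GW ⇒ S = (-1/2, 5/2)
through S parallel to WM: direction (5/7, -10/21); meets GN at B = (-13/20, 13/5)
B = G + t·(N−G) with t = 7/20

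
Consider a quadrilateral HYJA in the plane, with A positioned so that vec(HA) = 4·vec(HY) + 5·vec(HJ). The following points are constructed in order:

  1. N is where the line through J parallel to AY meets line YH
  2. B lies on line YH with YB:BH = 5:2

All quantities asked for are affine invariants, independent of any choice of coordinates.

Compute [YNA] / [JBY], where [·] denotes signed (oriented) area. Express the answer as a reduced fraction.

Work in coordinates with H = (0, 0), Y = (1, 0), J = (0, 1), A = (4, 5).
1. N is where the line through J parallel to AY meets line YH ⇒ N = (-3/5, 0)
2. B lies on line YH with YB:BH = 5:2 ⇒ B = (2/7, 0)
2·[YNA] = -8, 2·[JBY] = 5/7
[YNA]:[JBY] = -8:5/7 = -56/5

[YNA]:[JBY] = -56/5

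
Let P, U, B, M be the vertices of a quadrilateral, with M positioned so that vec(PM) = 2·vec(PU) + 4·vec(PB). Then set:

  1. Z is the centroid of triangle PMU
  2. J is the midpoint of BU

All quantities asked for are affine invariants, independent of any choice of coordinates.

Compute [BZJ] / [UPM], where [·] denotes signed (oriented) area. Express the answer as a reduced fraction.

Work in coordinates with P = (0, 0), U = (1, 0), B = (0, 1), M = (2, 4).
1. Z is the centroid of triangle PMU ⇒ Z = (1, 4/3)
2. J is the midpoint of BU ⇒ J = (1/2, 1/2)
2·[BZJ] = -2/3, 2·[UPM] = -4
[BZJ]:[UPM] = -2/3:-4 = 1/6

[BZJ]:[UPM] = 1/6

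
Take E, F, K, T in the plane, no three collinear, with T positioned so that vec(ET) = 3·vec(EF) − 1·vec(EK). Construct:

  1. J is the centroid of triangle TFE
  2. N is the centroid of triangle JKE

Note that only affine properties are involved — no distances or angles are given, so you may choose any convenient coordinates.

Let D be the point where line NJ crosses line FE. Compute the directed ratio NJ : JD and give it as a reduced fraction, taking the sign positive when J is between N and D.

NJ:JD = -5/3

Choose coordinates E = (0, 0), F = (1, 0), K = (0, 1), T = (3, -1).
1. J is the centroid of triangle TFE ⇒ J = (4/3, -1/3)
2. N is the centroid of triangle JKE ⇒ N = (4/9, 2/9)
line NJ meets FE at D = (4/5, 0)
J = N + t·(D−N) with t = 5/2, so NJ:JD = 5/2:-3/2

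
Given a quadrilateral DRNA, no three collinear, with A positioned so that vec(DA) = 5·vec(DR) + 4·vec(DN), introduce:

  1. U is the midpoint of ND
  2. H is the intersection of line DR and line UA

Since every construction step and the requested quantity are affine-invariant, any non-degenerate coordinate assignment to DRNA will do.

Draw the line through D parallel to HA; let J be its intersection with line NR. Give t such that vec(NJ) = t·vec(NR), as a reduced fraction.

t = 10/17

Work in coordinates with D = (0, 0), R = (1, 0), N = (0, 1), A = (5, 4).
1. U is the midpoint of ND ⇒ U = (0, 1/2)
2. H is the intersection of line DR and line UA ⇒ H = (-5/7, 0)
through D parallel to HA: direction (40/7, 4); meets NR at J = (10/17, 7/17)
J = N + t·(R−N) with t = 10/17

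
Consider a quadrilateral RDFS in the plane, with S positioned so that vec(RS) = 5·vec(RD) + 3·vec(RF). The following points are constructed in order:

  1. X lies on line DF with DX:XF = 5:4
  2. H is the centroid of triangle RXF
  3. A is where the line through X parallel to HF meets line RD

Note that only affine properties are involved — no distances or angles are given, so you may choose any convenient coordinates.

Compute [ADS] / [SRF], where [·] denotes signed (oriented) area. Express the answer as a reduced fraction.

Work in coordinates with R = (0, 0), D = (1, 0), F = (0, 1), S = (5, 3).
1. X lies on line DF with DX:XF = 5:4 ⇒ X = (4/9, 5/9)
2. H is the centroid of triangle RXF ⇒ H = (4/27, 14/27)
3. A is where the line through X parallel to HF meets line RD ⇒ A = (8/13, 0)
2·[ADS] = 15/13, 2·[SRF] = -5
[ADS]:[SRF] = 15/13:-5 = -3/13

[ADS]:[SRF] = -3/13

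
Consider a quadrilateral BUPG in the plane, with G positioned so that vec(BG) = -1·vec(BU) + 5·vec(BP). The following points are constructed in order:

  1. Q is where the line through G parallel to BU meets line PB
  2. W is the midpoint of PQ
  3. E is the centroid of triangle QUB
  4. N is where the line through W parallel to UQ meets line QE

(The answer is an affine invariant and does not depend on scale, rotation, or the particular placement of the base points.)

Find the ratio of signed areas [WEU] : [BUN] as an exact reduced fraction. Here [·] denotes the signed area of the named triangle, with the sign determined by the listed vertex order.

Set B = (0, 0), U = (1, 0), P = (0, 1), G = (-1, 5); any affine frame gives the same invariant.
1. Q is where the line through G parallel to BU meets line PB ⇒ Q = (0, 5)
2. W is the midpoint of PQ ⇒ W = (0, 3)
3. E is the centroid of triangle QUB ⇒ E = (1/3, 5/3)
4. N is where the line through W parallel to UQ meets line QE ⇒ N = (2/5, 1)
2·[WEU] = 1/3, 2·[BUN] = 1
[WEU]:[BUN] = 1/3:1 = 1/3

[WEU]:[BUN] = 1/3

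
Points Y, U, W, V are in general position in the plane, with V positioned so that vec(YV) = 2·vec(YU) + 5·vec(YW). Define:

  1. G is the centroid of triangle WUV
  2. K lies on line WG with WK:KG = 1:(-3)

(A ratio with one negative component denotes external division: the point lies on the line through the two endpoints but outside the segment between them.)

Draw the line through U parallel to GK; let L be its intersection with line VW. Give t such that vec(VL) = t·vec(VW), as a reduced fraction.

Set Y = (0, 0), U = (1, 0), W = (0, 1), V = (2, 5); any affine frame gives the same invariant.
1. G is the centroid of triangle WUV ⇒ G = (1, 2)
2. K lies on line WG with WK:KG = 1:(-3) ⇒ K = (-1/2, 1/2)
through U parallel to GK: direction (-3/2, -3/2); meets VW at L = (-2, -3)
L = V + t·(W−V) with t = 2

t = 2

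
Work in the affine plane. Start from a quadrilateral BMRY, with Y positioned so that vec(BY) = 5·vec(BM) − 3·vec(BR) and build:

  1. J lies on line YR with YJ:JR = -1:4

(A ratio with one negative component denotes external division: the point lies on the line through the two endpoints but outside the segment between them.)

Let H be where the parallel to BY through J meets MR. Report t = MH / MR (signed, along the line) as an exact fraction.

t = -7/3

Choose coordinates B = (0, 0), M = (1, 0), R = (0, 1), Y = (5, -3).
1. J lies on line YR with YJ:JR = -1:4 ⇒ J = (20/3, -13/3)
through J parallel to BY: direction (5, -3); meets MR at H = (10/3, -7/3)
H = M + t·(R−M) with t = -7/3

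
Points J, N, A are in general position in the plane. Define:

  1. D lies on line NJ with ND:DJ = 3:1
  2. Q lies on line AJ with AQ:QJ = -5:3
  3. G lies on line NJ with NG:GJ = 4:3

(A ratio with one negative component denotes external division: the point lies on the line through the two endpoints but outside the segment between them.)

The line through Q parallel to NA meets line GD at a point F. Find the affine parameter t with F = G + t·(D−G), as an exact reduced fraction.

Assign J = (0, 0), N = (1, 0), A = (0, 1) — the answer is frame-independent, so this choice is without loss of generality.
1. D lies on line NJ with ND:DJ = 3:1 ⇒ D = (1/4, 0)
2. Q lies on line AJ with AQ:QJ = -5:3 ⇒ Q = (0, -3/2)
3. G lies on line NJ with NG:GJ = 4:3 ⇒ G = (3/7, 0)
through Q parallel to NA: direction (-1, 1); meets GD at F = (-3/2, 0)
F = G + t·(D−G) with t = 54/5

t = 54/5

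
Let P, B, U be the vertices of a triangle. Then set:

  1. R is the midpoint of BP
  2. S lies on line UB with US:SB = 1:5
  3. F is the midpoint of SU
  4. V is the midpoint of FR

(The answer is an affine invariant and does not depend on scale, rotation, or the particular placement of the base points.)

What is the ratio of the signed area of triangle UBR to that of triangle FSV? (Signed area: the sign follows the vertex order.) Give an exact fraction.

[UBR]:[FSV] = 24

Assign P = (0, 0), B = (1, 0), U = (0, 1) — the answer is frame-independent, so this choice is without loss of generality.
1. R is the midpoint of BP ⇒ R = (1/2, 0)
2. S lies on line UB with US:SB = 1:5 ⇒ S = (1/6, 5/6)
3. F is the midpoint of SU ⇒ F = (1/12, 11/12)
4. V is the midpoint of FR ⇒ V = (7/24, 11/24)
2·[UBR] = -1/2, 2·[FSV] = -1/48
[UBR]:[FSV] = -1/2:-1/48 = 24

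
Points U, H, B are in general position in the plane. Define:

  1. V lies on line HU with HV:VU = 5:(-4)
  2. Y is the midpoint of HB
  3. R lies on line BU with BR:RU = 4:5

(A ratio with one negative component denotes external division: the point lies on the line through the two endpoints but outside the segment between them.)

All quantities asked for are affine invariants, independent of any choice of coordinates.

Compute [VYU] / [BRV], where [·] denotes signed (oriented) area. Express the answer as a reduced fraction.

Work in coordinates with U = (0, 0), H = (1, 0), B = (0, 1).
1. V lies on line HU with HV:VU = 5:(-4) ⇒ V = (-4, 0)
2. Y is the midpoint of HB ⇒ Y = (1/2, 1/2)
3. R lies on line BU with BR:RU = 4:5 ⇒ R = (0, 5/9)
2·[VYU] = -2, 2·[BRV] = -16/9
[VYU]:[BRV] = -2:-16/9 = 9/8

[VYU]:[BRV] = 9/8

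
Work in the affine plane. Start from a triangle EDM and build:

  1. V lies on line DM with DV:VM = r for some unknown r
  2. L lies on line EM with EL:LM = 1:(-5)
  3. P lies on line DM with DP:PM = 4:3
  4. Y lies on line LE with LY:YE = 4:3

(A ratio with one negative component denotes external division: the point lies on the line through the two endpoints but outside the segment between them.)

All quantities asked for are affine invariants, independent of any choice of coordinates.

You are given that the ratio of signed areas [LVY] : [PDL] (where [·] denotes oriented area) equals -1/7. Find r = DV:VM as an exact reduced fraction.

r = 2/5

Work in coordinates with E = (0, 0), D = (1, 0), M = (0, 1).
1. With DV:VM = r, write λ = r/(r+1) so V = D + λ·(M−D); V is affine-linear in λ
2. L lies on line EM with EL:LM = 1:(-5) ⇒ L = (0, -1/4)
3. P lies on line DM with DP:PM = 4:3 ⇒ P = (3/7, 4/7)
4. Y lies on line LE with LY:YE = 4:3 ⇒ Y = (0, -3/28)
Every point depending on V is an affine combination of V and λ-independent points, so each such coordinate is linear in λ; the λ² term in each signed area is a multiple of (M−D)×(M−D) = 0, so 2·[LVY] and 2·[PDL] are each linear in λ. Evaluating at λ=0 and λ=1:
  2·[LVY] = -1/7·λ + 1/7,   2·[PDL] = -5/7
So [LVY]:[PDL] = (-1/7·λ + 1/7) / (-5/7). Setting this equal to -1/7:
  -1/7·λ + 1/7 = -1/7·(-5/7)  ⇒  λ = 2/7
Then r = λ/(1−λ) = (2/7)/(5/7) = 2/5. Check: with r = 2/5, V = (5/7, 2/7) and [LVY]:[PDL] = -1/7 as required.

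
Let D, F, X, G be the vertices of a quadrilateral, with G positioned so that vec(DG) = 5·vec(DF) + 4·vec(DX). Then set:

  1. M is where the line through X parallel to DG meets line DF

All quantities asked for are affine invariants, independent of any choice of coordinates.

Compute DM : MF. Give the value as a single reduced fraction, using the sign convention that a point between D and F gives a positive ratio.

DM:MF = -5/9

Assign D = (0, 0), F = (1, 0), X = (0, 1), G = (5, 4) — the answer is frame-independent, so this choice is without loss of generality.
1. M is where the line through X parallel to DG meets line DF ⇒ M = (-5/4, 0)
M = D + t·(F−D) with t = -5/4, so DM:MF = t:(1−t) = -5/4:9/4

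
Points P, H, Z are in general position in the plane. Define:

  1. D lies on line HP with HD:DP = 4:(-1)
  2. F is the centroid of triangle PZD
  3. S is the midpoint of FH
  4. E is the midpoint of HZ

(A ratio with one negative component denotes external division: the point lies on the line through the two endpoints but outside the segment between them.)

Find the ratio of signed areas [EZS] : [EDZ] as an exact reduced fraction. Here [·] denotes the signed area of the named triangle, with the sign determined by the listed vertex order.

[EZS]:[EDZ] = -7/24

Work in coordinates with P = (0, 0), H = (1, 0), Z = (0, 1).
1. D lies on line HP with HD:DP = 4:(-1) ⇒ D = (-1/3, 0)
2. F is the centroid of triangle PZD ⇒ F = (-1/9, 1/3)
3. S is the midpoint of FH ⇒ S = (4/9, 1/6)
4. E is the midpoint of HZ ⇒ E = (1/2, 1/2)
2·[EZS] = 7/36, 2·[EDZ] = -2/3
[EZS]:[EDZ] = 7/36:-2/3 = -7/24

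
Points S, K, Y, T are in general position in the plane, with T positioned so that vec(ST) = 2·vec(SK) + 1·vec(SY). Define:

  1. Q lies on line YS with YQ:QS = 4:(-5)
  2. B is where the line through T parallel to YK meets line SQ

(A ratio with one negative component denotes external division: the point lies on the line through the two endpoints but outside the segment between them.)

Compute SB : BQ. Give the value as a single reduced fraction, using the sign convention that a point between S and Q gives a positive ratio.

SB:BQ = 3/2

Set S = (0, 0), K = (1, 0), Y = (0, 1), T = (2, 1); any affine frame gives the same invariant.
1. Q lies on line YS with YQ:QS = 4:(-5) ⇒ Q = (0, 5)
2. B is where the line through T parallel to YK meets line SQ ⇒ B = (0, 3)
B = S + t·(Q−S) with t = 3/5, so SB:BQ = t:(1−t) = 3/5:2/5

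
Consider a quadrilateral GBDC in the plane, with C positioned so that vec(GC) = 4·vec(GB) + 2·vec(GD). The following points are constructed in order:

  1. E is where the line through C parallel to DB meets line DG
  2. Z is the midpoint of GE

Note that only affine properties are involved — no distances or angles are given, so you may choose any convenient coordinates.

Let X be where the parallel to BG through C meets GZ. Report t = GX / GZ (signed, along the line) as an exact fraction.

Set G = (0, 0), B = (1, 0), D = (0, 1), C = (4, 2); any affine frame gives the same invariant.
1. E is where the line through C parallel to DB meets line DG ⇒ E = (0, 6)
2. Z is the midpoint of GE ⇒ Z = (0, 3)
through C parallel to BG: direction (-1, 0); meets GZ at X = (0, 2)
X = G + t·(Z−G) with t = 2/3

t = 2/3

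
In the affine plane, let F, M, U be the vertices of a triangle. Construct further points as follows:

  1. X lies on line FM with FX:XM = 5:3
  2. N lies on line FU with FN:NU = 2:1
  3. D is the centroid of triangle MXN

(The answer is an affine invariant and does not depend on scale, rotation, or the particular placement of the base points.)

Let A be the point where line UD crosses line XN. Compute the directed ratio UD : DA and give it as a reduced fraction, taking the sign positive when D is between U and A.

Work in coordinates with F = (0, 0), M = (1, 0), U = (0, 1).
1. X lies on line FM with FX:XM = 5:3 ⇒ X = (5/8, 0)
2. N lies on line FU with FN:NU = 2:1 ⇒ N = (0, 2/3)
3. D is the centroid of triangle MXN ⇒ D = (13/24, 2/9)
line UD meets XN at A = (65/72, -8/27)
D = U + t·(A−U) with t = 3/5, so UD:DA = 3/5:2/5

UD:DA = 3/2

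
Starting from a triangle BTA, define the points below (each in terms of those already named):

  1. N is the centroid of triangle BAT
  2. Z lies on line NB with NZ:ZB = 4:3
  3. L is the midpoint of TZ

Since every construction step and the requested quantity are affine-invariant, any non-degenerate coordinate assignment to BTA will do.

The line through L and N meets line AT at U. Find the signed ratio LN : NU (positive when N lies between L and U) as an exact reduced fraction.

LN:NU = 1/14

Set B = (0, 0), T = (1, 0), A = (0, 1); any affine frame gives the same invariant.
1. N is the centroid of triangle BAT ⇒ N = (1/3, 1/3)
2. Z lies on line NB with NZ:ZB = 4:3 ⇒ Z = (1/7, 1/7)
3. L is the midpoint of TZ ⇒ L = (4/7, 1/14)
line LN meets AT at U = (-3, 4)
N = L + t·(U−L) with t = 1/15, so LN:NU = 1/15:14/15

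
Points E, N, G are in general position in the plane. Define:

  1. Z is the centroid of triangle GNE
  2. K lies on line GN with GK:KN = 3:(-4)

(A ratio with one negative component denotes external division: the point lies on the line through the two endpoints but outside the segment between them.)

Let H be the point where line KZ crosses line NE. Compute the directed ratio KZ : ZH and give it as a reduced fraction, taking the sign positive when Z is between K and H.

KZ:ZH = 11

Work in coordinates with E = (0, 0), N = (1, 0), G = (0, 1).
1. Z is the centroid of triangle GNE ⇒ Z = (1/3, 1/3)
2. K lies on line GN with GK:KN = 3:(-4) ⇒ K = (-3, 4)
line KZ meets NE at H = (7/11, 0)
Z = K + t·(H−K) with t = 11/12, so KZ:ZH = 11/12:1/12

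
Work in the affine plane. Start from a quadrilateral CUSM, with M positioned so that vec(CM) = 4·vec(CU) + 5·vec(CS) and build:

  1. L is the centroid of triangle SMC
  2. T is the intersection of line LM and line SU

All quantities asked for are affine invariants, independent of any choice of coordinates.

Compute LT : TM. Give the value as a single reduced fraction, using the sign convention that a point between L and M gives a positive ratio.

Set C = (0, 0), U = (1, 0), S = (0, 1), M = (4, 5); any affine frame gives the same invariant.
1. L is the centroid of triangle SMC ⇒ L = (4/3, 2)
2. T is the intersection of line LM and line SU ⇒ T = (4/17, 13/17)
T = L + t·(M−L) with t = -7/17, so LT:TM = t:(1−t) = -7/17:24/17

LT:TM = -7/24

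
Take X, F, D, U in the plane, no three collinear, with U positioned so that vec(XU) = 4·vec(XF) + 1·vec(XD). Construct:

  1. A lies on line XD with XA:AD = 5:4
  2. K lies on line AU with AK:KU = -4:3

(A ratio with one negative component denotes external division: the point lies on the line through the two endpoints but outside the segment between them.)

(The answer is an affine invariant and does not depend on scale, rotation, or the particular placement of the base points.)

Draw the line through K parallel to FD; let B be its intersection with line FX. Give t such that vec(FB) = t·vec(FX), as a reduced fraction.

t = -52/3

Work in coordinates with X = (0, 0), F = (1, 0), D = (0, 1), U = (4, 1).
1. A lies on line XD with XA:AD = 5:4 ⇒ A = (0, 5/9)
2. K lies on line AU with AK:KU = -4:3 ⇒ K = (16, 7/3)
through K parallel to FD: direction (-1, 1); meets FX at B = (55/3, 0)
B = F + t·(X−F) with t = -52/3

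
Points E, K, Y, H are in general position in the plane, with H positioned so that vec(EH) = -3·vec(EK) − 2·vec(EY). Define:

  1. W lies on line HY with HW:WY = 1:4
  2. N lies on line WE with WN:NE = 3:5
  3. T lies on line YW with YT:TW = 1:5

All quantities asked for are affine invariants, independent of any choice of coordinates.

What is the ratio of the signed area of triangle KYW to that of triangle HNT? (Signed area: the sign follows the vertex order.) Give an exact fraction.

Set E = (0, 0), K = (1, 0), Y = (0, 1), H = (-3, -2); any affine frame gives the same invariant.
1. W lies on line HY with HW:WY = 1:4 ⇒ W = (-12/5, -7/5)
2. N lies on line WE with WN:NE = 3:5 ⇒ N = (-3/2, -7/8)
3. T lies on line YW with YT:TW = 1:5 ⇒ T = (-2/5, 3/5)
2·[KYW] = 24/5, 2·[HNT] = 39/40
[KYW]:[HNT] = 24/5:39/40 = 64/13

[KYW]:[HNT] = 64/13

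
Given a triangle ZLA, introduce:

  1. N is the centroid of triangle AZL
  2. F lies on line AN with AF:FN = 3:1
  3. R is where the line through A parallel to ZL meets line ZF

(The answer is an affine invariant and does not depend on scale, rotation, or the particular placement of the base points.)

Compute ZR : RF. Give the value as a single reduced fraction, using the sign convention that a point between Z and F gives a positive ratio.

ZR:RF = -2

Choose coordinates Z = (0, 0), L = (1, 0), A = (0, 1).
1. N is the centroid of triangle AZL ⇒ N = (1/3, 1/3)
2. F lies on line AN with AF:FN = 3:1 ⇒ F = (1/4, 1/2)
3. R is where the line through A parallel to ZL meets line ZF ⇒ R = (1/2, 1)
R = Z + t·(F−Z) with t = 2, so ZR:RF = t:(1−t) = 2:-1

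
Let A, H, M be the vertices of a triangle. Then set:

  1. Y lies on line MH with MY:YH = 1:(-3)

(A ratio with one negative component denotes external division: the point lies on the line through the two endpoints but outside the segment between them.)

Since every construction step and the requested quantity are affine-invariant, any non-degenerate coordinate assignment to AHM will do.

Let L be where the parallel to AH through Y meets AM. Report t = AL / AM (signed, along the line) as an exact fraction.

Work in coordinates with A = (0, 0), H = (1, 0), M = (0, 1).
1. Y lies on line MH with MY:YH = 1:(-3) ⇒ Y = (-1/2, 3/2)
through Y parallel to AH: direction (1, 0); meets AM at L = (0, 3/2)
L = A + t·(M−A) with t = 3/2

t = 3/2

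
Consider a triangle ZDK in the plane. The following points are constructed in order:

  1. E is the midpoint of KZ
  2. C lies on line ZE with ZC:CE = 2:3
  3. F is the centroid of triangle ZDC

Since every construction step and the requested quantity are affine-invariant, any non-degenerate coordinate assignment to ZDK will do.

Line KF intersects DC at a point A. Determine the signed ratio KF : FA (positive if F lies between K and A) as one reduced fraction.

KF:FA = -13

Assign Z = (0, 0), D = (1, 0), K = (0, 1) — the answer is frame-independent, so this choice is without loss of generality.
1. E is the midpoint of KZ ⇒ E = (0, 1/2)
2. C lies on line ZE with ZC:CE = 2:3 ⇒ C = (0, 1/5)
3. F is the centroid of triangle ZDC ⇒ F = (1/3, 1/15)
line KF meets DC at A = (4/13, 9/65)
F = K + t·(A−K) with t = 13/12, so KF:FA = 13/12:-1/12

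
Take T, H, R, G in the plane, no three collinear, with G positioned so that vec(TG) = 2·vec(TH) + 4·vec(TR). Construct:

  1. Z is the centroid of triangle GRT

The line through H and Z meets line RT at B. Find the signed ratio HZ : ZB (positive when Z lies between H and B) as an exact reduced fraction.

Choose coordinates T = (0, 0), H = (1, 0), R = (0, 1), G = (2, 4).
1. Z is the centroid of triangle GRT ⇒ Z = (2/3, 5/3)
line HZ meets RT at B = (0, 5)
Z = H + t·(B−H) with t = 1/3, so HZ:ZB = 1/3:2/3

HZ:ZB = 1/2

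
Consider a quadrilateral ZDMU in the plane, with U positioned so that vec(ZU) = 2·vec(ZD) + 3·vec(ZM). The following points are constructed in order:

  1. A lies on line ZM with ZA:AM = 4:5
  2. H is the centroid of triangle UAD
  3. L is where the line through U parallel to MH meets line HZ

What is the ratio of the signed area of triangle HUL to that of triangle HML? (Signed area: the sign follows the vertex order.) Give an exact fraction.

[HUL]:[HML] = 19/27

Assign Z = (0, 0), D = (1, 0), M = (0, 1), U = (2, 3) — the answer is frame-independent, so this choice is without loss of generality.
1. A lies on line ZM with ZA:AM = 4:5 ⇒ A = (0, 4/9)
2. H is the centroid of triangle UAD ⇒ H = (1, 31/27)
3. L is where the line through U parallel to MH meets line HZ ⇒ L = (73/27, 2263/729)
2·[HUL] = -874/729, 2·[HML] = -46/27
[HUL]:[HML] = -874/729:-46/27 = 19/27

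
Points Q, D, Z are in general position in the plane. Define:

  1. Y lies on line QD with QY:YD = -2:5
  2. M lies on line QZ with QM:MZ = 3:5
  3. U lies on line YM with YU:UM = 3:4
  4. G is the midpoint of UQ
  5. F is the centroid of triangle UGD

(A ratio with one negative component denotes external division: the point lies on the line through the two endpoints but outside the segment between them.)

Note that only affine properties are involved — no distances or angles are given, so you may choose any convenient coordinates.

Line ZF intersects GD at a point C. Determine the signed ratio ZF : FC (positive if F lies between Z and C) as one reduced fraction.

ZF:FC = 364/9

Work in coordinates with Q = (0, 0), D = (1, 0), Z = (0, 1).
1. Y lies on line QD with QY:YD = -2:5 ⇒ Y = (-2/3, 0)
2. M lies on line QZ with QM:MZ = 3:5 ⇒ M = (0, 3/8)
3. U lies on line YM with YU:UM = 3:4 ⇒ U = (-8/21, 9/56)
4. G is the midpoint of UQ ⇒ G = (-4/21, 9/112)
5. F is the centroid of triangle UGD ⇒ F = (1/7, 9/112)
line ZF meets GD at C = (373/2548, 2349/40768)
F = Z + t·(C−Z) with t = 364/373, so ZF:FC = 364/373:9/373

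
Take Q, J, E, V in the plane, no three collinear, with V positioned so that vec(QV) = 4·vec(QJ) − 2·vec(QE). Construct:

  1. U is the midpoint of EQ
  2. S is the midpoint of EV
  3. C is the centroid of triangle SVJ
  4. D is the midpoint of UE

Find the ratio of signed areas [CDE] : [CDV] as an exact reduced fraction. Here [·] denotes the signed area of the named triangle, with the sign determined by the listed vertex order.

Assign Q = (0, 0), J = (1, 0), E = (0, 1), V = (4, -2) — the answer is frame-independent, so this choice is without loss of generality.
1. U is the midpoint of EQ ⇒ U = (0, 1/2)
2. S is the midpoint of EV ⇒ S = (2, -1/2)
3. C is the centroid of triangle SVJ ⇒ C = (7/3, -5/6)
4. D is the midpoint of UE ⇒ D = (0, 3/4)
2·[CDE] = -7/12, 2·[CDV] = 1/12
[CDE]:[CDV] = -7/12:1/12 = -7

[CDE]:[CDV] = -7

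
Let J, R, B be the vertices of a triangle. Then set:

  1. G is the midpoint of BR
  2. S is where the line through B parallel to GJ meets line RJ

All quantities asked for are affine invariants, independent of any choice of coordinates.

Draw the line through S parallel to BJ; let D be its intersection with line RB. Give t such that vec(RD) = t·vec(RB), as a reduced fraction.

t = 2

Choose coordinates J = (0, 0), R = (1, 0), B = (0, 1).
1. G is the midpoint of BR ⇒ G = (1/2, 1/2)
2. S is where the line through B parallel to GJ meets line RJ ⇒ S = (-1, 0)
through S parallel to BJ: direction (0, -1); meets RB at D = (-1, 2)
D = R + t·(B−R) with t = 2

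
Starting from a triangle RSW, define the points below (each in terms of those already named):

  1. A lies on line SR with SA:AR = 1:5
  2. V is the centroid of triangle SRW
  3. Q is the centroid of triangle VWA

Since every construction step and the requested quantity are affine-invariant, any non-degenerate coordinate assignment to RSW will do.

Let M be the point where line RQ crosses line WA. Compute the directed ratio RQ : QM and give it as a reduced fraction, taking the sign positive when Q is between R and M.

Choose coordinates R = (0, 0), S = (1, 0), W = (0, 1).
1. A lies on line SR with SA:AR = 1:5 ⇒ A = (5/6, 0)
2. V is the centroid of triangle SRW ⇒ V = (1/3, 1/3)
3. Q is the centroid of triangle VWA ⇒ Q = (7/18, 4/9)
line RQ meets WA at M = (35/82, 20/41)
Q = R + t·(M−R) with t = 41/45, so RQ:QM = 41/45:4/45

RQ:QM = 41/4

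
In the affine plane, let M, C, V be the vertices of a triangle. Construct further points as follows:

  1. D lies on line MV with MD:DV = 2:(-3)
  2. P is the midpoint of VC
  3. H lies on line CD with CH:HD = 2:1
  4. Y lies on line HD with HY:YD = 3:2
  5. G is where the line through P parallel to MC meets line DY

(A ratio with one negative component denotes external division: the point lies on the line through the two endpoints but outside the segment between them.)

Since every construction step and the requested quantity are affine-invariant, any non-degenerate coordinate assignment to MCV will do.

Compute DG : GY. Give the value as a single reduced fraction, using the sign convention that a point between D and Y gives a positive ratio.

DG:GY = -75/67

Choose coordinates M = (0, 0), C = (1, 0), V = (0, 1).
1. D lies on line MV with MD:DV = 2:(-3) ⇒ D = (0, -2)
2. P is the midpoint of VC ⇒ P = (1/2, 1/2)
3. H lies on line CD with CH:HD = 2:1 ⇒ H = (1/3, -4/3)
4. Y lies on line HD with HY:YD = 3:2 ⇒ Y = (2/15, -26/15)
5. G is where the line through P parallel to MC meets line DY ⇒ G = (5/4, 1/2)
G = D + t·(Y−D) with t = 75/8, so DG:GY = t:(1−t) = 75/8:-67/8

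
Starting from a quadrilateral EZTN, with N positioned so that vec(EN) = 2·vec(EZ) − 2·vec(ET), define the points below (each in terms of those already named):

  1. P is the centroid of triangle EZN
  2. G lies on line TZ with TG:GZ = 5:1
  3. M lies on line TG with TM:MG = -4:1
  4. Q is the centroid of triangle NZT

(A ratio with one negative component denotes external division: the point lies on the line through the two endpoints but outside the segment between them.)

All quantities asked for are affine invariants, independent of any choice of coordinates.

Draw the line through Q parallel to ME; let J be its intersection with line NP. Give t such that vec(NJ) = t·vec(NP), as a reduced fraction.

t = 47/37

Set E = (0, 0), Z = (1, 0), T = (0, 1), N = (2, -2); any affine frame gives the same invariant.
1. P is the centroid of triangle EZN ⇒ P = (1, -2/3)
2. G lies on line TZ with TG:GZ = 5:1 ⇒ G = (5/6, 1/6)
3. M lies on line TG with TM:MG = -4:1 ⇒ M = (10/9, -1/9)
4. Q is the centroid of triangle NZT ⇒ Q = (1, -1/3)
through Q parallel to ME: direction (-10/9, 1/9); meets NP at J = (27/37, -34/111)
J = N + t·(P−N) with t = 47/37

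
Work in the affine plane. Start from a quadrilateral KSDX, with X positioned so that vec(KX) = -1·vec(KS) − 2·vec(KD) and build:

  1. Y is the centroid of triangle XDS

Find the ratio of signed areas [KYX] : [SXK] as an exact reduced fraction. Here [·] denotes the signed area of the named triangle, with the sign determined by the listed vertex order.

[KYX]:[SXK] = 1/6

Assign K = (0, 0), S = (1, 0), D = (0, 1), X = (-1, -2) — the answer is frame-independent, so this choice is without loss of generality.
1. Y is the centroid of triangle XDS ⇒ Y = (0, -1/3)
2·[KYX] = -1/3, 2·[SXK] = -2
[KYX]:[SXK] = -1/3:-2 = 1/6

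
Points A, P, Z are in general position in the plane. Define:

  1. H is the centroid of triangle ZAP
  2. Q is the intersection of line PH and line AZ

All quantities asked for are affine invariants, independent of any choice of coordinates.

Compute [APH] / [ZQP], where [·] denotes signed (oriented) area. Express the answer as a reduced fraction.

[APH]:[ZQP] = 2/3

Choose coordinates A = (0, 0), P = (1, 0), Z = (0, 1).
1. H is the centroid of triangle ZAP ⇒ H = (1/3, 1/3)
2. Q is the intersection of line PH and line AZ ⇒ Q = (0, 1/2)
2·[APH] = 1/3, 2·[ZQP] = 1/2
[APH]:[ZQP] = 1/3:1/2 = 2/3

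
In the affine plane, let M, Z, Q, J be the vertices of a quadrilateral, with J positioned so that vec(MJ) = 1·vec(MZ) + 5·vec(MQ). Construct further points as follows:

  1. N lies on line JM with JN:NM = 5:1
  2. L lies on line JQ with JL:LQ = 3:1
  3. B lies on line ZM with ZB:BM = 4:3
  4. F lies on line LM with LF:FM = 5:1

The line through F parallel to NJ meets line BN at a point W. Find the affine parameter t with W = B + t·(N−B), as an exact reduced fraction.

t = 127/120

Assign M = (0, 0), Z = (1, 0), Q = (0, 1), J = (1, 5) — the answer is frame-independent, so this choice is without loss of generality.
1. N lies on line JM with JN:NM = 5:1 ⇒ N = (1/6, 5/6)
2. L lies on line JQ with JL:LQ = 3:1 ⇒ L = (1/4, 2)
3. B lies on line ZM with ZB:BM = 4:3 ⇒ B = (3/7, 0)
4. F lies on line LM with LF:FM = 5:1 ⇒ F = (1/24, 1/3)
through F parallel to NJ: direction (5/6, 25/6); meets BN at W = (109/720, 127/144)
W = B + t·(N−B) with t = 127/120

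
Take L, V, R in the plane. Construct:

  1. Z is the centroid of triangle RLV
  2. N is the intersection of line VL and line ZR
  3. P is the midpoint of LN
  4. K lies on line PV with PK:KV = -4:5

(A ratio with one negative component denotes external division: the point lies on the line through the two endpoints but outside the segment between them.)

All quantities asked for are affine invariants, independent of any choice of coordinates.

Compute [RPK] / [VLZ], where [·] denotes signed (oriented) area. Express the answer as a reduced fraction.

[RPK]:[VLZ] = 9

Choose coordinates L = (0, 0), V = (1, 0), R = (0, 1).
1. Z is the centroid of triangle RLV ⇒ Z = (1/3, 1/3)
2. N is the intersection of line VL and line ZR ⇒ N = (1/2, 0)
3. P is the midpoint of LN ⇒ P = (1/4, 0)
4. K lies on line PV with PK:KV = -4:5 ⇒ K = (-11/4, 0)
2·[RPK] = -3, 2·[VLZ] = -1/3
[RPK]:[VLZ] = -3:-1/3 = 9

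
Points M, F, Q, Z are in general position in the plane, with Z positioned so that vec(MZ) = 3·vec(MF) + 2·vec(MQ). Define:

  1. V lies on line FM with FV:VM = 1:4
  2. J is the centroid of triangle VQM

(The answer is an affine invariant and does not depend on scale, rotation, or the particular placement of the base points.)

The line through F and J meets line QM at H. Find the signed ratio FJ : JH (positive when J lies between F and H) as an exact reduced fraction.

FJ:JH = 11/4

Assign M = (0, 0), F = (1, 0), Q = (0, 1), Z = (3, 2) — the answer is frame-independent, so this choice is without loss of generality.
1. V lies on line FM with FV:VM = 1:4 ⇒ V = (4/5, 0)
2. J is the centroid of triangle VQM ⇒ J = (4/15, 1/3)
line FJ meets QM at H = (0, 5/11)
J = F + t·(H−F) with t = 11/15, so FJ:JH = 11/15:4/15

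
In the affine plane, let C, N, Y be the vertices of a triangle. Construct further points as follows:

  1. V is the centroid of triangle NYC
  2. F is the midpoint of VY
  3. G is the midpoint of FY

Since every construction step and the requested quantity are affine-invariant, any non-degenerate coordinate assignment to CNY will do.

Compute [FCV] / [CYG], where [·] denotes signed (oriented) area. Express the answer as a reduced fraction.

[FCV]:[CYG] = -2

Set C = (0, 0), N = (1, 0), Y = (0, 1); any affine frame gives the same invariant.
1. V is the centroid of triangle NYC ⇒ V = (1/3, 1/3)
2. F is the midpoint of VY ⇒ F = (1/6, 2/3)
3. G is the midpoint of FY ⇒ G = (1/12, 5/6)
2·[FCV] = 1/6, 2·[CYG] = -1/12
[FCV]:[CYG] = 1/6:-1/12 = -2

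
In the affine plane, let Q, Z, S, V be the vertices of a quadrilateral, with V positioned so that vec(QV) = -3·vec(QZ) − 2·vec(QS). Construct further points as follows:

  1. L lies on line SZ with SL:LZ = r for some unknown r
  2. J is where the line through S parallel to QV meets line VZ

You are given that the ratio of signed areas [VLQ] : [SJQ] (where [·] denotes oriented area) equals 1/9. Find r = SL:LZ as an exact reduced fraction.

r = 4

Assign Q = (0, 0), Z = (1, 0), S = (0, 1), V = (-3, -2) — the answer is frame-independent, so this choice is without loss of generality.
1. With SL:LZ = r, write λ = r/(r+1) so L = S + λ·(Z−S); L is affine-linear in λ
2. J is where the line through S parallel to QV meets line VZ ⇒ J = (-9, -5)
Every point depending on L is an affine combination of L and λ-independent points, so each such coordinate is linear in λ; the λ² term in each signed area is a multiple of (Z−S)×(Z−S) = 0, so 2·[VLQ] and 2·[SJQ] are each linear in λ. Evaluating at λ=0 and λ=1:
  2·[VLQ] = 5·λ − 3,   2·[SJQ] = 9
So [VLQ]:[SJQ] = (5·λ − 3) / (9). Setting this equal to 1/9:
  5·λ − 3 = 1/9·(9)  ⇒  λ = 4/5
Then r = λ/(1−λ) = (4/5)/(1/5) = 4. Check: with r = 4, L = (4/5, 1/5) and [VLQ]:[SJQ] = 1/9 as required.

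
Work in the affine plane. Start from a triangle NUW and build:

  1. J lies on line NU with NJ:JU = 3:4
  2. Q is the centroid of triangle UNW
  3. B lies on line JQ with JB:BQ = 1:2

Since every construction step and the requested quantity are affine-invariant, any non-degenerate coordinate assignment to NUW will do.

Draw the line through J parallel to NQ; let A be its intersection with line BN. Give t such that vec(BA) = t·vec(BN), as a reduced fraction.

Choose coordinates N = (0, 0), U = (1, 0), W = (0, 1).
1. J lies on line NU with NJ:JU = 3:4 ⇒ J = (3/7, 0)
2. Q is the centroid of triangle UNW ⇒ Q = (1/3, 1/3)
3. B lies on line JQ with JB:BQ = 1:2 ⇒ B = (25/63, 1/9)
through J parallel to NQ: direction (1/3, 1/3); meets BN at A = (25/42, 1/6)
A = B + t·(N−B) with t = -1/2

t = -1/2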